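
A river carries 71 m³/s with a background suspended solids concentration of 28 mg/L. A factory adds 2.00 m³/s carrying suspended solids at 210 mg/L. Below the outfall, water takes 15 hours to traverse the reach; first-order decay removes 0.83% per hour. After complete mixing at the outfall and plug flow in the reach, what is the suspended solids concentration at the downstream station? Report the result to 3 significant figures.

Flow-weighted average: C = (71.00·28.00 + 2.000·210.0) / 73.00 = 2408/73.00 = 32.99 mg/L.
0.83%/h lost → k = −ln(1 − 0.0083) = 0.008335 h⁻¹.
Decay over the reach: 32.99·exp(−kt) = 32.99·0.8825 = 29.11 mg/L.

29.1 mg/L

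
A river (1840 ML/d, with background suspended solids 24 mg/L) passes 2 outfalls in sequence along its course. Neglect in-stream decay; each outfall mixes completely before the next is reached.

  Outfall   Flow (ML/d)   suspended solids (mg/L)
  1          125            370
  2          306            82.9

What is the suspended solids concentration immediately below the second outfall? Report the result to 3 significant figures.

After outfall 1: Q = 1840 + 125.0 = 1965 ML/d; C = (1840·24.00 + 125.0·370.0)/1965 = 46.01 mg/L.
After outfall 2: Q = 1965 + 306.0 = 2271 ML/d; C = (1965·46.01 + 306.0·82.90)/2271 = 50.98 mg/L.

51.0 mg/L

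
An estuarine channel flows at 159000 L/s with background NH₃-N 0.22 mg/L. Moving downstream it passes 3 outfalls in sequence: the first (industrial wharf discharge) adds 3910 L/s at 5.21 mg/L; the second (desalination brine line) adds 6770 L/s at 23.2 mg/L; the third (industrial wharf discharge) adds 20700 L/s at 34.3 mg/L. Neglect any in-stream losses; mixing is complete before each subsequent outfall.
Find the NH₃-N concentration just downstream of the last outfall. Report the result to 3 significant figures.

Below outfall 1: Q → 162900 L/s, C = (159000·0.2200 + 3910·5.210)/162900 = 0.3398 mg/L.
Below outfall 2: Q → 169700 L/s, C = (162900·0.3398 + 6770·23.20)/169700 = 1.252 mg/L.
Below outfall 3: Q → 190400 L/s, C = (169700·1.252 + 20700·34.30)/190400 = 4.845 mg/L.

4.85 mg/L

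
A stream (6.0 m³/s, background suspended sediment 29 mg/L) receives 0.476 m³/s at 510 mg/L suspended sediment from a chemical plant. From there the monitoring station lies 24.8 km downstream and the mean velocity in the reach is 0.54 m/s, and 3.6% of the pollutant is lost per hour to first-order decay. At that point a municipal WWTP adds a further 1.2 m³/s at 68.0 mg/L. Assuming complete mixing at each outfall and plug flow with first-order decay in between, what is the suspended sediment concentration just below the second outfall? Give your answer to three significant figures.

44.6 mg/L

Mass balance: C = (6.000·29.00 + 0.4760·510.0) / 6.476 = 416.8/6.476 = 64.35 mg/L; combined flow 6.476 m³/s.
Travel time t = 24.8·1000 / 0.54 = 45930 s = 12.76 h.
3.6%/h lost → k = −ln(1 − 0.036) = 0.03666 h⁻¹.
Decay over the reach: 64.35·exp(−kt) = 64.35·0.6264 = 40.31 mg/L.
At the second outfall, C = (6.476·40.31 + 1.200·68.00) / (6.476 + 1.200) = 44.64 mg/L.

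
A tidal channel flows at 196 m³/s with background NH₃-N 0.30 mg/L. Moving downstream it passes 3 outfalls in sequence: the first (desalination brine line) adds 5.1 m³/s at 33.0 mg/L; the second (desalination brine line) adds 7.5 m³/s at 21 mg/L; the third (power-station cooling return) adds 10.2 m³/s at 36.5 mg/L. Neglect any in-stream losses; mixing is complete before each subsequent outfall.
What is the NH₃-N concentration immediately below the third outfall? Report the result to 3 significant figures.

Outfall 1: combined Q = 201.1 m³/s; C = (196.0·0.3000 + 5.100·33.00)/201.1 = 1.129 mg/L.
Outfall 2: combined Q = 208.6 m³/s; C = (201.1·1.129 + 7.500·21.00)/208.6 = 1.844 mg/L.
Outfall 3: combined Q = 218.8 m³/s; C = (208.6·1.844 + 10.20·36.50)/218.8 = 3.459 mg/L.

3.46 mg/L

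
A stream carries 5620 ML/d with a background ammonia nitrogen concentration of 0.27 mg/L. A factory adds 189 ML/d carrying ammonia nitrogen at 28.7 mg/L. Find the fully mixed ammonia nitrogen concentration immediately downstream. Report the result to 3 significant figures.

1.19 mg/L

Flow-weighted average: C = (5620·0.2700 + 189.0·28.70) / 5809 = 6942/5809 = 1.195 mg/L.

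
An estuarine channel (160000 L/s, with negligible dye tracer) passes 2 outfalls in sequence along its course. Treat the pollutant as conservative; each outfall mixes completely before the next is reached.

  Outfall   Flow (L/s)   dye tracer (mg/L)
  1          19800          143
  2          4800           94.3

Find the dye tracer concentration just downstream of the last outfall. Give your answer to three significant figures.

Outfall 1: combined Q = 179800 L/s; C = (160000·0 + 19800·143.0)/179800 = 15.75 mg/L.
Outfall 2: combined Q = 184600 L/s; C = (179800·15.75 + 4800·94.30)/184600 = 17.79 mg/L.

17.8 mg/L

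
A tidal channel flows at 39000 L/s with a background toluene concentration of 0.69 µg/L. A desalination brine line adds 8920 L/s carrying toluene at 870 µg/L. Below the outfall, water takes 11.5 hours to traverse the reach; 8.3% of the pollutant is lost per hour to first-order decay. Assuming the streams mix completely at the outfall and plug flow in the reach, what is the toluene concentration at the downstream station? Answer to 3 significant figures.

After mixing, C = (39000·0.6900 + 8920·870.0) / 47920 = 7787000/47920 = 162.5 µg/L.
8.3%/h lost → k = −ln(1 − 0.083) = 0.08665 h⁻¹.
Applying C = C₀e^(−kt): 162.5 × 0.3692 = 60.00 µg/L.

60.0 µg/L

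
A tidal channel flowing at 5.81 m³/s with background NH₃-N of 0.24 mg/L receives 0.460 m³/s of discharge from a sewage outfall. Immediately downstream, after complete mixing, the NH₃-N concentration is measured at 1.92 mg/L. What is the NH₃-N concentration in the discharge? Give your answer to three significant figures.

Mass balance: 5.810·0.2400 + 0.4600·Cₑ = 6.270·1.920
→ Cₑ = (6.270·1.920 − 5.810·0.2400) / 0.4600 = 23.14 mg/L.

23.1 mg/L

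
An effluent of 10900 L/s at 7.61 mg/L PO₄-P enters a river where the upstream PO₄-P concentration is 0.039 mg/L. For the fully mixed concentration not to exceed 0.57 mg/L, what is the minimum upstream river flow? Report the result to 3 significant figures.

Set C_mix = 0.57: (Q·0.03900 + 10900·7.610) / (Q + 10900) = 0.57
→ Q = 10900·(7.610 − 0.57)/(0.57 − 0.03900) = 144500 L/s.

145000 L/s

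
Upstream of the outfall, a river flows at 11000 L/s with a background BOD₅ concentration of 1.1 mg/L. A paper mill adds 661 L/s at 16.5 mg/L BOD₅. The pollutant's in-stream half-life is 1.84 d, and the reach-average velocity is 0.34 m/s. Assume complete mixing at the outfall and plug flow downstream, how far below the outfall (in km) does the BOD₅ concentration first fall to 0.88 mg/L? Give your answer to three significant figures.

63.0 km

Mixed concentration C = ΣQC/ΣQ = (11000·1.100 + 661.0·16.50) / 11660 = 23010/11660 = 1.973 mg/L.
Half-life 1.84 d → k = ln 2 / 1.84 = 0.3767 d⁻¹.
Set 1.973·exp(−k·t) = 0.88 → t = ln(1.973/0.88)/k = 185200 s = 51.44 h.
Distance = v·t = 0.34·185200 = 62960 m = 62.96 km.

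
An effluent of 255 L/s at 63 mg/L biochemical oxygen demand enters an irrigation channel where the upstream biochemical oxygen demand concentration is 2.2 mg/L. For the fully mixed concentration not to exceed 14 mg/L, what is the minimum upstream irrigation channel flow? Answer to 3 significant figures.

Set C_mix = 14: (Q·2.200 + 255.0·63.00) / (Q + 255.0) = 14
→ Q = 255.0·(63.00 − 14)/(14 − 2.200) = 1059 L/s.

1060 L/s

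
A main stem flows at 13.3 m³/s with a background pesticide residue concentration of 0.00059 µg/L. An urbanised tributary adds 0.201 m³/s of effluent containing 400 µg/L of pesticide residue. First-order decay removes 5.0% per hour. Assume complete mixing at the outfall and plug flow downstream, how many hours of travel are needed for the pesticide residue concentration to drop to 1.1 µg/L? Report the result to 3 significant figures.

After mixing, C = (13.30·0.0005900 + 0.2010·400.0) / 13.50 = 80.41/13.50 = 5.956 µg/L.
5.0%/h lost → k = −ln(1 − 0.05) = 0.05129 h⁻¹.
5.956·exp(−k·t) = 1.1 → t = ln(5.956/1.1)/k = 118500 s = 32.93 h.

32.9 h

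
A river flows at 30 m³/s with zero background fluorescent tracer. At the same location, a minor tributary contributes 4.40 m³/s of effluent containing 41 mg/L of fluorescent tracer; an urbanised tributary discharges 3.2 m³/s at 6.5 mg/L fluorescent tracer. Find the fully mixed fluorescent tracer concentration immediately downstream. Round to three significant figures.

Mixed concentration C = ΣQC/ΣQ = (30.00·0 + 4.400·41.00 + 3.200·6.500) / 37.60 = 201.2/37.60 = 5.351 mg/L.

5.35 mg/L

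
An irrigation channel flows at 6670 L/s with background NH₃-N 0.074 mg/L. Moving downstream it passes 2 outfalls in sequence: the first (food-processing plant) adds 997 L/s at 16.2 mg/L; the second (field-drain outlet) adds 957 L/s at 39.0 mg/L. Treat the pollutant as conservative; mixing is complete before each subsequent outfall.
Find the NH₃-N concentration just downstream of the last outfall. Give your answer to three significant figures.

After outfall 1: Q = 6670 + 997.0 = 7667 L/s; C = (6670·0.07400 + 997.0·16.20)/7667 = 2.171 mg/L.
After outfall 2: Q = 7667 + 957.0 = 8624 L/s; C = (7667·2.171 + 957.0·39.00)/8624 = 6.258 mg/L.

6.26 mg/L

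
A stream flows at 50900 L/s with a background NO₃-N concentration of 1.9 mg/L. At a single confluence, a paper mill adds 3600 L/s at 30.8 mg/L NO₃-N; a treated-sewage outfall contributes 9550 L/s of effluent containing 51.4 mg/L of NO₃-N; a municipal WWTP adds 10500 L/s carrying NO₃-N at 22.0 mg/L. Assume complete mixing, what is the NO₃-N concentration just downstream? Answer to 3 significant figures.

Conservation of mass: C = (50900·1.900 + 3600·30.80 + 9550·51.40 + 10500·22.00) / 74550 = 929500/74550 = 12.47 mg/L.

12.5 mg/L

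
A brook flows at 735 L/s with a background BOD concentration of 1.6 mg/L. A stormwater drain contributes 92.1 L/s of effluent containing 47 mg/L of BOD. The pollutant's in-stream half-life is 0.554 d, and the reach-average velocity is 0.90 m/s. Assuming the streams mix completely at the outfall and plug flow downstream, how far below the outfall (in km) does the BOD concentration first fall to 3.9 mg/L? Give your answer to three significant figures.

33.2 km

After mixing, C = (735.0·1.600 + 92.10·47.00) / 827.1 = 5505/827.1 = 6.655 mg/L.
Half-life 0.554 d → k = ln 2 / 0.554 = 1.251 d⁻¹.
Set 6.655·exp(−k·t) = 3.9 → t = ln(6.655/3.9)/k = 36910 s = 10.25 h.
Distance = v·t = 0.90·36910 = 33220 m = 33.22 km.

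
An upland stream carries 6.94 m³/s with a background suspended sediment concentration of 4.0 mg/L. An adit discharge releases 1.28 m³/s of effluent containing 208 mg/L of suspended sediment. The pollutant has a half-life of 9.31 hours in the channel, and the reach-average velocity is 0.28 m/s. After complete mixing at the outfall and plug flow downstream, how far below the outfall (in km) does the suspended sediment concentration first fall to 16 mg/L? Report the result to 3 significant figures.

10.9 km

Conservation of mass: C = (6.940·4.000 + 1.280·208.0) / 8.220 = 294.0/8.220 = 35.77 mg/L.
Half-life 9.31 h → k = ln 2 / 9.31 = 0.07445 h⁻¹ = 1.787 d⁻¹.
Set 35.77·exp(−k·t) = 16 → t = ln(35.77/16)/k = 38900 s = 10.80 h.
Distance = v·t = 0.28·38900 = 10890 m = 10.89 km.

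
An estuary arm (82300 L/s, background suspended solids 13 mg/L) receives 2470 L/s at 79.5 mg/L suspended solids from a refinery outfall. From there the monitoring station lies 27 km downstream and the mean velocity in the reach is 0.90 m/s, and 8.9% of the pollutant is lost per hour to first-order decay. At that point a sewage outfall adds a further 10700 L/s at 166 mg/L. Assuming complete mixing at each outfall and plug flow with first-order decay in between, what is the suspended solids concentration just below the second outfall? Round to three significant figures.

After mixing, C = (82300·13.00 + 2470·79.50) / 84770 = 1266000/84770 = 14.94 mg/L; combined flow 84770 L/s.
Travel time t = 27·1000 / 0.90 = 30000 s = 8.333 h.
8.9%/h lost → k = −ln(1 − 0.089) = 0.09321 h⁻¹.
Applying C = C₀e^(−kt): 14.94 × 0.4599 = 6.870 mg/L.
Second outfall: C = (84770·6.870 + 10700·166.0)/95470 = 24.70 mg/L.

24.7 mg/L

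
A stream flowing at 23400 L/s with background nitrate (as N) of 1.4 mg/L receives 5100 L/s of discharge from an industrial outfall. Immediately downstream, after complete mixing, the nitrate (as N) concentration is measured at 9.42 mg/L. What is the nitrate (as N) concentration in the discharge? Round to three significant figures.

Mass balance: 23400·1.400 + 5100·Cₑ = 28500·9.420
→ Cₑ = (28500·9.420 − 23400·1.400) / 5100 = 46.22 mg/L.

46.2 mg/L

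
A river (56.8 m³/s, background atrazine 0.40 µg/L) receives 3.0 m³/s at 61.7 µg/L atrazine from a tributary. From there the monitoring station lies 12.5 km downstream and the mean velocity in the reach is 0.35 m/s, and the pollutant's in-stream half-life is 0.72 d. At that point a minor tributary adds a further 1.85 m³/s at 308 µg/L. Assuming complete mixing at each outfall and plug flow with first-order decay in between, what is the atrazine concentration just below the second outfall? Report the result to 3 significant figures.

11.5 µg/L

After mixing, C = (56.80·0.4000 + 3.000·61.70) / 59.80 = 207.8/59.80 = 3.475 µg/L; combined flow 59.80 m³/s.
Travel time t = 12.5·1000 / 0.35 = 35710 s = 9.921 h.
Half-life 0.72 d → k = ln 2 / 0.72 = 0.9627 d⁻¹.
After decay, C = 3.475 × e^(−kt) = 3.475 × 0.6717 = 2.334 µg/L.
At the second outfall, C = (59.80·2.334 + 1.850·308.0) / (59.80 + 1.850) = 11.51 µg/L.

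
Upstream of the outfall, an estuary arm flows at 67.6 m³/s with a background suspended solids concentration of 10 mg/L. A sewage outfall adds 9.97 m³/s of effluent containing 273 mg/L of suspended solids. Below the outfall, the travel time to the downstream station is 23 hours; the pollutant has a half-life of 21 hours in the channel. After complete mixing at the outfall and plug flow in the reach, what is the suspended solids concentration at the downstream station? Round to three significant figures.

20.5 mg/L

Mixed concentration C = ΣQC/ΣQ = (67.60·10.00 + 9.970·273.0) / 77.57 = 3398/77.57 = 43.80 mg/L.
Half-life 21 h → k = ln 2 / 21 = 0.03301 h⁻¹ = 0.7922 d⁻¹.
Decay over the reach: 43.80·exp(−kt) = 43.80·0.4681 = 20.50 mg/L.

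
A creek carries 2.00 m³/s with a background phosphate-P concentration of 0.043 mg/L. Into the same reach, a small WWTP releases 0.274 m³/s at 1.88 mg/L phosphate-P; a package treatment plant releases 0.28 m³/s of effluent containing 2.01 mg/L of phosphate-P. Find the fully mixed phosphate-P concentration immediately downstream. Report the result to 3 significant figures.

Mixed concentration C = ΣQC/ΣQ = (2.000·0.04300 + 0.2740·1.880 + 0.2800·2.010) / 2.554 = 1.164/2.554 = 0.4557 mg/L.

0.456 mg/L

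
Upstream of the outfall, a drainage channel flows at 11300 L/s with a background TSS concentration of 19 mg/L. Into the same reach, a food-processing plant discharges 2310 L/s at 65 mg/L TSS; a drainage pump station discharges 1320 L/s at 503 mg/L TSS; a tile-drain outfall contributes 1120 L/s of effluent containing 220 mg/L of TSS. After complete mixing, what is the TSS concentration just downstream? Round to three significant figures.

Conservation of mass: C = (11300·19.00 + 2310·65.00 + 1320·503.0 + 1120·220.0) / 16050 = 1275000/16050 = 79.45 mg/L.

79.5 mg/L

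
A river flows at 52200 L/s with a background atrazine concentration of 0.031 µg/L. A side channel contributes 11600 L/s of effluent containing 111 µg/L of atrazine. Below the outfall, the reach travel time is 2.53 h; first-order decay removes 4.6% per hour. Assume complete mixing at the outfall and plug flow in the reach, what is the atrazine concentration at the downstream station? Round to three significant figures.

Conservation of mass: C = (52200·0.03100 + 11600·111.0) / 63800 = 1289000/63800 = 20.21 µg/L.
4.6%/h lost → k = −ln(1 − 0.046) = 0.04709 h⁻¹.
Decay over the reach: 20.21·exp(−kt) = 20.21·0.8877 = 17.94 µg/L.

17.9 µg/L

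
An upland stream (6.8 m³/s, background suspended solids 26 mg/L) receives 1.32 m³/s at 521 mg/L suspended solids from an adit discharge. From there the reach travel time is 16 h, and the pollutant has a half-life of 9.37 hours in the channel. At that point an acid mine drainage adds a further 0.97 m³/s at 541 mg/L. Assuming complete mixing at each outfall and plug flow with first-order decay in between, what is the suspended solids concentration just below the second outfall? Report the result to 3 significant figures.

Conservation of mass: C = (6.800·26.00 + 1.320·521.0) / 8.120 = 864.5/8.120 = 106.5 mg/L; combined flow 8.120 m³/s.
Half-life 9.37 h → k = ln 2 / 9.37 = 0.07398 h⁻¹ = 1.775 d⁻¹.
After decay, C = 106.5 × e^(−kt) = 106.5 × 0.3062 = 32.60 mg/L.
At the second outfall, C = (8.120·32.60 + 0.9700·541.0) / (8.120 + 0.9700) = 86.85 mg/L.

86.8 mg/L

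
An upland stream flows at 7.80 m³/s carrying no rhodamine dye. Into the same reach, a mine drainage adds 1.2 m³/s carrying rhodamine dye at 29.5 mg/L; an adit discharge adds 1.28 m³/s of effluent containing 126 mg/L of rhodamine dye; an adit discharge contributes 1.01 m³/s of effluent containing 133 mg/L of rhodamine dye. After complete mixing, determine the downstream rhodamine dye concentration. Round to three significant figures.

Conservation of mass: C = (7.800·0 + 1.200·29.50 + 1.280·126.0 + 1.010·133.0) / 11.29 = 331.0/11.29 = 29.32 mg/L.

29.3 mg/L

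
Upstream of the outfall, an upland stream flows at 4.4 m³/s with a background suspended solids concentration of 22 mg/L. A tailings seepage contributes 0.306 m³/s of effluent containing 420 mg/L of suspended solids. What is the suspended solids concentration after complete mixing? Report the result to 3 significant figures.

47.9 mg/L

After mixing, C = (4.400·22.00 + 0.3060·420.0) / 4.706 = 225.3/4.706 = 47.88 mg/L.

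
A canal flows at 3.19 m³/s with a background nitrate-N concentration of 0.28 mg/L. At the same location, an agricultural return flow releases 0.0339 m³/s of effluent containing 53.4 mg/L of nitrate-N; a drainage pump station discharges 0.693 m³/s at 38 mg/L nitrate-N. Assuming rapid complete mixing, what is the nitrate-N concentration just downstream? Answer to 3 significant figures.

After mixing, C = (3.190·0.2800 + 0.03390·53.40 + 0.6930·38.00) / 3.917 = 29.04/3.917 = 7.413 mg/L.

7.41 mg/L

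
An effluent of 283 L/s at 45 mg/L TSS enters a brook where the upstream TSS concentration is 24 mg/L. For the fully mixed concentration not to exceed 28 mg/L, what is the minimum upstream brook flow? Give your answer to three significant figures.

Set C_mix = 28: (Q·24.00 + 283.0·45.00) / (Q + 283.0) = 28
→ Q = 283.0·(45.00 − 28)/(28 − 24.00) = 1203 L/s.

1200 L/s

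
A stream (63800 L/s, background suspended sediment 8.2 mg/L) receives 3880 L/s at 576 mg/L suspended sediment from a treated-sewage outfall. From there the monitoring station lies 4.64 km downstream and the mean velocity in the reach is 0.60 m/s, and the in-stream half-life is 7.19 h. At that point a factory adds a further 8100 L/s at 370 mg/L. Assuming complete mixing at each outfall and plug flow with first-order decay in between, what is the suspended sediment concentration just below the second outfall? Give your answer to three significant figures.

69.1 mg/L

Conservation of mass: C = (63800·8.200 + 3880·576.0) / 67680 = 2758000/67680 = 40.75 mg/L; combined flow 67680 L/s.
Travel time t = 4.64·1000 / 0.60 = 7733 s = 2.148 h.
Half-life 7.19 h → k = ln 2 / 7.19 = 0.09640 h⁻¹ = 2.314 d⁻¹.
After decay, C = 40.75 × e^(−kt) = 40.75 × 0.8129 = 33.13 mg/L.
Second outfall: C = (67680·33.13 + 8100·370.0)/75780 = 69.14 mg/L.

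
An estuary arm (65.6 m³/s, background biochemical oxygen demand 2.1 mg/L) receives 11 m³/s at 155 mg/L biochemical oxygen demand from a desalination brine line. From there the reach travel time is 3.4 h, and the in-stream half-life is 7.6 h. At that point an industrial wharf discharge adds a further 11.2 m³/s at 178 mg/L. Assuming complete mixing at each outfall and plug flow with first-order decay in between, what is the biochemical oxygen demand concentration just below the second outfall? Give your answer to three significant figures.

Conservation of mass: C = (65.60·2.100 + 11.00·155.0) / 76.60 = 1843/76.60 = 24.06 mg/L; combined flow 76.60 m³/s.
Half-life 7.6 h → k = ln 2 / 7.6 = 0.09120 h⁻¹ = 2.189 d⁻¹.
Applying C = C₀e^(−kt): 24.06 × 0.7334 = 17.64 mg/L.
At the second outfall, C = (76.60·17.64 + 11.20·178.0) / (76.60 + 11.20) = 38.10 mg/L.

38.1 mg/L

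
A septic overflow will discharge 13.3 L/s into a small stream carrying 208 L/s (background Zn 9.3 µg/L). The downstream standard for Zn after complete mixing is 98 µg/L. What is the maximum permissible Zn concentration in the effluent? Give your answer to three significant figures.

1490 µg/L

At the limit, (Qr·Cr + Qe·Cₑ)/(Qr + Qe) = 98:
Cₑ = (221.3·98 − 208.0·9.300) / 13.30 = 1485 µg/L.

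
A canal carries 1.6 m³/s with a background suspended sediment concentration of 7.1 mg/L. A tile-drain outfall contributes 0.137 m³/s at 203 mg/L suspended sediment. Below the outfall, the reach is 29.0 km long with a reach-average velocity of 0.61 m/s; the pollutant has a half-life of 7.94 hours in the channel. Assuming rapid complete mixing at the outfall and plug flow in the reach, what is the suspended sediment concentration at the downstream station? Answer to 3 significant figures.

7.12 mg/L

Flow-weighted average: C = (1.600·7.100 + 0.1370·203.0) / 1.737 = 39.17/1.737 = 22.55 mg/L.
Travel time t = 29.0·1000 / 0.61 = 47540 s = 13.21 h.
Half-life 7.94 h → k = ln 2 / 7.94 = 0.08730 h⁻¹ = 2.095 d⁻¹.
Decay over the reach: 22.55·exp(−kt) = 22.55·0.3157 = 7.120 mg/L.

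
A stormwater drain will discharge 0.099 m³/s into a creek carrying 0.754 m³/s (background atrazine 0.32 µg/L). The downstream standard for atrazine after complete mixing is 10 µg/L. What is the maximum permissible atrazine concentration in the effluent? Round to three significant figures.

83.7 µg/L

At the limit, (Qr·Cr + Qe·Cₑ)/(Qr + Qe) = 10:
Cₑ = (0.8530·10 − 0.7540·0.3200) / 0.09900 = 83.72 µg/L.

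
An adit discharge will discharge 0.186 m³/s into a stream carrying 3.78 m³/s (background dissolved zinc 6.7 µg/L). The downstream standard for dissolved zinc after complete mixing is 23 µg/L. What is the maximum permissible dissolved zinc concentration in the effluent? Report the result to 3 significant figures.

At the limit, (Qr·Cr + Qe·Cₑ)/(Qr + Qe) = 23:
Cₑ = (3.966·23 − 3.780·6.700) / 0.1860 = 354.3 µg/L.

354 µg/L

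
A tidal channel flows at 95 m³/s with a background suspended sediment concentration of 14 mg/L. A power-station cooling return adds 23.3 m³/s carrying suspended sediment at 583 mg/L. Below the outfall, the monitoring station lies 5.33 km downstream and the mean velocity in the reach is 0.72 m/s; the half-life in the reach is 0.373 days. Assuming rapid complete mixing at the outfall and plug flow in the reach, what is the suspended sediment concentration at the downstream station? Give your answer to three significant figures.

Conservation of mass: C = (95.00·14.00 + 23.30·583.0) / 118.3 = 14910/118.3 = 126.1 mg/L.
Travel time t = 5.33·1000 / 0.72 = 7403 s = 2.056 h.
Half-life 0.373 d → k = ln 2 / 0.373 = 1.858 d⁻¹.
After decay, C = 126.1 × e^(−kt) = 126.1 × 0.8528 = 107.5 mg/L.

108 mg/L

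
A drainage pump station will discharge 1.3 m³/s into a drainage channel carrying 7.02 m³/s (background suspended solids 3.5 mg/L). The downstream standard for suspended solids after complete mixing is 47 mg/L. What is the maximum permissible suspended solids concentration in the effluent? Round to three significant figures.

At the limit, (Qr·Cr + Qe·Cₑ)/(Qr + Qe) = 47:
Cₑ = (8.320·47 − 7.020·3.500) / 1.300 = 281.9 mg/L.

282 mg/L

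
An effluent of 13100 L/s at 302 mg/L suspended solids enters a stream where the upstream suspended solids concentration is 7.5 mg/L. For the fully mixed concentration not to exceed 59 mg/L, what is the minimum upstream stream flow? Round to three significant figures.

Set C_mix = 59: (Q·7.500 + 13100·302.0) / (Q + 13100) = 59
→ Q = 13100·(302.0 − 59)/(59 − 7.500) = 61810 L/s.

61800 L/s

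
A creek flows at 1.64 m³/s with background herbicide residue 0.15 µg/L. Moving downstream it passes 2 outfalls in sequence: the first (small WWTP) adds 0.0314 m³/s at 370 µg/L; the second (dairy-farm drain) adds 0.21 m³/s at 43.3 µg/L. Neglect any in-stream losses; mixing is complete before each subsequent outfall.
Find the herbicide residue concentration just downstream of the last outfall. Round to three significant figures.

Outfall 1: combined Q = 1.671 m³/s; C = (1.640·0.1500 + 0.03140·370.0)/1.671 = 7.098 µg/L.
Outfall 2: combined Q = 1.881 m³/s; C = (1.671·7.098 + 0.2100·43.30)/1.881 = 11.14 µg/L.

11.1 µg/L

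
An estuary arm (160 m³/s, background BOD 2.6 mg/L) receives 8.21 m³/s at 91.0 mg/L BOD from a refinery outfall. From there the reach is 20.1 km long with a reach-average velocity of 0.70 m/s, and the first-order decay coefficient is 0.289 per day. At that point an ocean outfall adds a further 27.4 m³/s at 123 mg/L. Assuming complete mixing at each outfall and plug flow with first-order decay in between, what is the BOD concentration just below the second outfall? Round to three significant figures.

22.6 mg/L

Mixed concentration C = ΣQC/ΣQ = (160.0·2.600 + 8.210·91.00) / 168.2 = 1163/168.2 = 6.915 mg/L; combined flow 168.2 m³/s.
Travel time t = 20.1·1000 / 0.70 = 28710 s = 7.976 h.
After decay, C = 6.915 × e^(−kt) = 6.915 × 0.9084 = 6.281 mg/L.
Second outfall: C = (168.2·6.281 + 27.40·123.0)/195.6 = 22.63 mg/L.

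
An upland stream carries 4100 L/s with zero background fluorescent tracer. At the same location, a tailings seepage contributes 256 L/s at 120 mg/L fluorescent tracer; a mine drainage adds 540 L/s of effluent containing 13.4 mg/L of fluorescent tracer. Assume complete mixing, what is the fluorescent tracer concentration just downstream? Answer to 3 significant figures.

Mass balance: C = (4100·0 + 256.0·120.0 + 540.0·13.40) / 4896 = 37960/4896 = 7.752 mg/L.

7.75 mg/L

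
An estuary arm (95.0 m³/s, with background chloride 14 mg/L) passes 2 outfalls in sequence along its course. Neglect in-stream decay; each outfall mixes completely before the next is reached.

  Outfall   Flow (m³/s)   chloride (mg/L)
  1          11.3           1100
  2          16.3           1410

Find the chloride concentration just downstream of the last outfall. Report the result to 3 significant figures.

300 mg/L

Outfall 1: combined Q = 106.3 m³/s; C = (95.00·14.00 + 11.30·1100)/106.3 = 129.4 mg/L.
Outfall 2: combined Q = 122.6 m³/s; C = (106.3·129.4 + 16.30·1410)/122.6 = 299.7 mg/L.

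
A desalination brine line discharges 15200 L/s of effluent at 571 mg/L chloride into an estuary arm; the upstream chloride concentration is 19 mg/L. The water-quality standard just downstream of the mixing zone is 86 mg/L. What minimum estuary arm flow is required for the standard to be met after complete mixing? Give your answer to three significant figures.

Set C_mix = 86: (Q·19.00 + 15200·571.0) / (Q + 15200) = 86
→ Q = 15200·(571.0 − 86)/(86 − 19.00) = 110000 L/s.

110000 L/s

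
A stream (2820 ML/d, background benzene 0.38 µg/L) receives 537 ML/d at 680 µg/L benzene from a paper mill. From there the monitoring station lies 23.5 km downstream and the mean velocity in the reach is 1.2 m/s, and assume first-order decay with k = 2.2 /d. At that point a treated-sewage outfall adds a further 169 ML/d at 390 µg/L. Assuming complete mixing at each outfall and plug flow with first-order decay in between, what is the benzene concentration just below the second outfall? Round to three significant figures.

81.8 µg/L

Mixed concentration C = ΣQC/ΣQ = (2820·0.3800 + 537.0·680.0) / 3357 = 366200/3357 = 109.1 µg/L; combined flow 3357 ML/d.
Travel time t = 23.5·1000 / 1.2 = 19580 s = 5.440 h.
Applying C = C₀e^(−kt): 109.1 × 0.6074 = 66.26 µg/L.
At the second outfall, C = (3357·66.26 + 169.0·390.0) / (3357 + 169.0) = 81.78 µg/L.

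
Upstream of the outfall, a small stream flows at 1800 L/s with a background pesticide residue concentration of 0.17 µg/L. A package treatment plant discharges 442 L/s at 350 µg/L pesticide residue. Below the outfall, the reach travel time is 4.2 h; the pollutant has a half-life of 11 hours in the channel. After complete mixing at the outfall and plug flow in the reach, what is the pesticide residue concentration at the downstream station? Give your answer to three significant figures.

Mixed concentration C = ΣQC/ΣQ = (1800·0.1700 + 442.0·350.0) / 2242 = 155000/2242 = 69.14 µg/L.
Half-life 11 h → k = ln 2 / 11 = 0.06301 h⁻¹ = 1.512 d⁻¹.
After decay, C = 69.14 × e^(−kt) = 69.14 × 0.7675 = 53.06 µg/L.

53.1 µg/L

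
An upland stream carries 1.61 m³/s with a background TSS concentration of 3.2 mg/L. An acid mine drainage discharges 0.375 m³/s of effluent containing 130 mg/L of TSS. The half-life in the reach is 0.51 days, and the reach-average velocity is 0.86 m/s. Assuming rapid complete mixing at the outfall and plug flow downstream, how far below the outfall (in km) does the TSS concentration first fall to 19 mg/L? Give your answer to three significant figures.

Conservation of mass: C = (1.610·3.200 + 0.3750·130.0) / 1.985 = 53.90/1.985 = 27.15 mg/L.
Half-life 0.51 d → k = ln 2 / 0.51 = 1.359 d⁻¹.
Set 27.15·exp(−k·t) = 19 → t = ln(27.15/19)/k = 22700 s = 6.306 h.
Distance = v·t = 0.86·22700 = 19520 m = 19.52 km.

19.5 km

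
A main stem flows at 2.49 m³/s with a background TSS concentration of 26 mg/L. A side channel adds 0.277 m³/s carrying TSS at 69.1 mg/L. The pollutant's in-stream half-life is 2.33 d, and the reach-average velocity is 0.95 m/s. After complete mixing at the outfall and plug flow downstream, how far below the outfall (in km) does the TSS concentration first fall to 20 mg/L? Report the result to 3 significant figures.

Mass balance: C = (2.490·26.00 + 0.2770·69.10) / 2.767 = 83.88/2.767 = 30.31 mg/L.
Half-life 2.33 d → k = ln 2 / 2.33 = 0.2975 d⁻¹.
Set 30.31·exp(−k·t) = 20 → t = ln(30.31/20)/k = 120800 s = 33.55 h.
Distance = v·t = 0.95·120800 = 114800 m = 114.8 km.

115 km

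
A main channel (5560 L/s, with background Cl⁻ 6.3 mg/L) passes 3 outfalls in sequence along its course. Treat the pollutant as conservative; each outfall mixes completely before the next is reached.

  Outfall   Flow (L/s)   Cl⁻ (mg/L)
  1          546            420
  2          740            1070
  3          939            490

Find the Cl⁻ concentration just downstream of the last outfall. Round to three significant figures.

After outfall 1: Q = 5560 + 546.0 = 6106 L/s; C = (5560·6.300 + 546.0·420.0)/6106 = 43.29 mg/L.
After outfall 2: Q = 6106 + 740.0 = 6846 L/s; C = (6106·43.29 + 740.0·1070)/6846 = 154.3 mg/L.
After outfall 3: Q = 6846 + 939.0 = 7785 L/s; C = (6846·154.3 + 939.0·490.0)/7785 = 194.8 mg/L.

195 mg/L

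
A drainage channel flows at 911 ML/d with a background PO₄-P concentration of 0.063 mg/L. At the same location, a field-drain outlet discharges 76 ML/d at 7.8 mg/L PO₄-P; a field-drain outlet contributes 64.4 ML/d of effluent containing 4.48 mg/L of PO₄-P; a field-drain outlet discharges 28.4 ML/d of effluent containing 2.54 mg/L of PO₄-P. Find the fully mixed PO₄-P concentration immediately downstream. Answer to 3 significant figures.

Mixed concentration C = ΣQC/ΣQ = (911.0·0.06300 + 76.00·7.800 + 64.40·4.480 + 28.40·2.540) / 1080 = 1011/1080 = 0.9361 mg/L.

0.936 mg/L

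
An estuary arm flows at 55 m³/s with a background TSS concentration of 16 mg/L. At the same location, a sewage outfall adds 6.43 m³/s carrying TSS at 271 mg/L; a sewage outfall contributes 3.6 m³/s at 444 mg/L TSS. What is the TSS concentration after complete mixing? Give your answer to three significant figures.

64.9 mg/L

Flow-weighted average: C = (55.00·16.00 + 6.430·271.0 + 3.600·444.0) / 65.03 = 4221/65.03 = 64.91 mg/L.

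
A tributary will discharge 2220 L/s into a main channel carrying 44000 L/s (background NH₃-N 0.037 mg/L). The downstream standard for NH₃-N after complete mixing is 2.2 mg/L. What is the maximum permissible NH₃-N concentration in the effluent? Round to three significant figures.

At the limit, (Qr·Cr + Qe·Cₑ)/(Qr + Qe) = 2.2:
Cₑ = (46220·2.2 − 44000·0.03700) / 2220 = 45.07 mg/L.

45.1 mg/L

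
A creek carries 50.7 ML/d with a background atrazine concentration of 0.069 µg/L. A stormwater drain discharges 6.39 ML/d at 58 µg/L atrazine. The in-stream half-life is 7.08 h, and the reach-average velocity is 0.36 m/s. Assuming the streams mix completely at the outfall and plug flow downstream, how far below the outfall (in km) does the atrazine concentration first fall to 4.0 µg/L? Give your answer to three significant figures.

6.53 km

Conservation of mass: C = (50.70·0.06900 + 6.390·58.00) / 57.09 = 374.1/57.09 = 6.553 µg/L.
Half-life 7.08 h → k = ln 2 / 7.08 = 0.09790 h⁻¹ = 2.350 d⁻¹.
Set 6.553·exp(−k·t) = 4.0 → t = ln(6.553/4.0)/k = 18150 s = 5.042 h.
Distance = v·t = 0.36·18150 = 6535 m = 6.535 km.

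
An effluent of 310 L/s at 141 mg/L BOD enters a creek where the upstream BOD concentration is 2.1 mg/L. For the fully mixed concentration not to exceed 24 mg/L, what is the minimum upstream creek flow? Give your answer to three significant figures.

Set C_mix = 24: (Q·2.100 + 310.0·141.0) / (Q + 310.0) = 24
→ Q = 310.0·(141.0 − 24)/(24 − 2.100) = 1656 L/s.

1660 L/s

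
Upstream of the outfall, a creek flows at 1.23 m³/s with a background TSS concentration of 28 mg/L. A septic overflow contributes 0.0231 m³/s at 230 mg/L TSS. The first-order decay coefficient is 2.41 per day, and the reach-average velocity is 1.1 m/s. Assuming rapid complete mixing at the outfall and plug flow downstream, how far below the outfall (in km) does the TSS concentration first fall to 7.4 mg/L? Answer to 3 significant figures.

57.4 km

After mixing, C = (1.230·28.00 + 0.02310·230.0) / 1.253 = 39.75/1.253 = 31.72 mg/L.
Set 31.72·exp(−k·t) = 7.4 → t = ln(31.72/7.4)/k = 52180 s = 14.50 h.
Distance = v·t = 1.1·52180 = 57400 m = 57.40 km.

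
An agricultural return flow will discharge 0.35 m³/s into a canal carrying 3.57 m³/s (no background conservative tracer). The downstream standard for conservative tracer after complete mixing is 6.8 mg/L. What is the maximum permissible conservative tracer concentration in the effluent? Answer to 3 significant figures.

76.2 mg/L

At the limit, (Qr·Cr + Qe·Cₑ)/(Qr + Qe) = 6.8:
Cₑ = (3.920·6.8 − 3.570·0) / 0.3500 = 76.16 mg/L.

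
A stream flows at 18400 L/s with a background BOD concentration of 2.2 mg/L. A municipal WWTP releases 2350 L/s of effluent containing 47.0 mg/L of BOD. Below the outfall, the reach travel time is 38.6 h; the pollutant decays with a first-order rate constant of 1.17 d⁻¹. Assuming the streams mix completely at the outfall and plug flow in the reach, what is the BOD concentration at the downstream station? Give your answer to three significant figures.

1.11 mg/L

Conservation of mass: C = (18400·2.200 + 2350·47.00) / 20750 = 150900/20750 = 7.274 mg/L.
First-order decay: C = 7.274·exp(−k·t) = 7.274·0.1523 = 1.108 mg/L.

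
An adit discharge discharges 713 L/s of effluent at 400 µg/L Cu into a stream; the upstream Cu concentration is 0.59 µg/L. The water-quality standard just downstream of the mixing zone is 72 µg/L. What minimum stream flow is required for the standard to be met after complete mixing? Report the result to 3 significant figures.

Set C_mix = 72: (Q·0.5900 + 713.0·400.0) / (Q + 713.0) = 72
→ Q = 713.0·(400.0 − 72)/(72 − 0.5900) = 3275 L/s.

3270 L/s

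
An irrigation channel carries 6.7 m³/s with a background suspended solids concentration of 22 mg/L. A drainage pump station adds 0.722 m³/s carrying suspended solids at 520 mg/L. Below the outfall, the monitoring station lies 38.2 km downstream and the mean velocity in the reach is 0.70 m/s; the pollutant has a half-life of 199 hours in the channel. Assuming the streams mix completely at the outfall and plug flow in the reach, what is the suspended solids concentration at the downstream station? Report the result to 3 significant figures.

Conservation of mass: C = (6.700·22.00 + 0.7220·520.0) / 7.422 = 522.8/7.422 = 70.44 mg/L.
Travel time t = 38.2·1000 / 0.70 = 54570 s = 15.16 h.
Half-life 199 h → k = ln 2 / 199 = 0.003483 h⁻¹ = 0.08360 d⁻¹.
First-order decay: C = 70.44·exp(−k·t) = 70.44·0.9486 = 66.82 mg/L.

66.8 mg/L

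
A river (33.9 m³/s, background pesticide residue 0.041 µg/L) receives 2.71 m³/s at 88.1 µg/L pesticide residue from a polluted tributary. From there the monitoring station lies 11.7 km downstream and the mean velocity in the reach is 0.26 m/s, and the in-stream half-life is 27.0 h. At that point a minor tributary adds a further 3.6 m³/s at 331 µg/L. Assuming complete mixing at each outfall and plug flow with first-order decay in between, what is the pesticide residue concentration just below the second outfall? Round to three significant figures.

Conservation of mass: C = (33.90·0.04100 + 2.710·88.10) / 36.61 = 240.1/36.61 = 6.559 µg/L; combined flow 36.61 m³/s.
Travel time t = 11.7·1000 / 0.26 = 45000 s = 12.50 h.
Half-life 27.0 h → k = ln 2 / 27.0 = 0.02567 h⁻¹ = 0.6161 d⁻¹.
First-order decay: C = 6.559·exp(−k·t) = 6.559·0.7255 = 4.759 µg/L.
Second outfall: C = (36.61·4.759 + 3.600·331.0)/40.21 = 33.97 µg/L.

34.0 µg/L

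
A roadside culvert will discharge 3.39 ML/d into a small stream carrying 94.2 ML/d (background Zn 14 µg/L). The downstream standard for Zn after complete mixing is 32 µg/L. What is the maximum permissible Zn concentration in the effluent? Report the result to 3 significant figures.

At the limit, (Qr·Cr + Qe·Cₑ)/(Qr + Qe) = 32:
Cₑ = (97.59·32 − 94.20·14.00) / 3.390 = 532.2 µg/L.

532 µg/L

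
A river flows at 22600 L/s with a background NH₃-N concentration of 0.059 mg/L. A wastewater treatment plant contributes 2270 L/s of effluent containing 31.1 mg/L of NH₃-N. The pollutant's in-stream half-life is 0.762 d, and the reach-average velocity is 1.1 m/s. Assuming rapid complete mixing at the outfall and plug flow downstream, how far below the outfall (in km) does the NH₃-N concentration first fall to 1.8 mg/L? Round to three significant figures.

After mixing, C = (22600·0.05900 + 2270·31.10) / 24870 = 71930/24870 = 2.892 mg/L.
Half-life 0.762 d → k = ln 2 / 0.762 = 0.9096 d⁻¹.
Set 2.892·exp(−k·t) = 1.8 → t = ln(2.892/1.8)/k = 45050 s = 12.51 h.
Distance = v·t = 1.1·45050 = 49550 m = 49.55 km.

49.5 km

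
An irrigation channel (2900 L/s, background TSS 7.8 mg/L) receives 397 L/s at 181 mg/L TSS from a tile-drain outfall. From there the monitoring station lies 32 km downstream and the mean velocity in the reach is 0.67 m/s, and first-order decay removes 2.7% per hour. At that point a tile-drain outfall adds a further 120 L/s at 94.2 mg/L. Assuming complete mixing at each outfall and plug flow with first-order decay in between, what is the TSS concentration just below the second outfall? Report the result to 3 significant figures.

Mixed concentration C = ΣQC/ΣQ = (2900·7.800 + 397.0·181.0) / 3297 = 94480/3297 = 28.66 mg/L; combined flow 3297 L/s.
Travel time t = 32·1000 / 0.67 = 47760 s = 13.27 h.
2.7%/h lost → k = −ln(1 − 0.027) = 0.02737 h⁻¹.
First-order decay: C = 28.66·exp(−k·t) = 28.66·0.6955 = 19.93 mg/L.
Second outfall: C = (3297·19.93 + 120.0·94.20)/3417 = 22.54 mg/L.

22.5 mg/L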